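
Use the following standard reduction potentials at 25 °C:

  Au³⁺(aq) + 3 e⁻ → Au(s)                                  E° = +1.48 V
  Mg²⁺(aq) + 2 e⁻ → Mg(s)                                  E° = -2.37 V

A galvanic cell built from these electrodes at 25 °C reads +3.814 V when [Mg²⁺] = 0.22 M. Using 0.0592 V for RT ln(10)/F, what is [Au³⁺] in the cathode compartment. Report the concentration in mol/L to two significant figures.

0.0015 M

Au³⁺/Au is the cathode, Mg²⁺/Mg the anode: E°cell = +3.85 V, n = 6.
Overall reaction: 2 Au³⁺(aq) + 3 Mg(s) → 2 Au(s) + 3 Mg²⁺(aq); Q = [Mg²⁺]^3/[Au³⁺]^2.
From E = E° − (0.0592/n) log Q: log Q = (E° − E)·n/0.0592 = (+3.85 − (+3.814))·6/0.0592 = 3.6486.
So 2·log[Au³⁺] = 3·log(0.22) − log Q = -1.9727 − (3.6486) = -5.6213; log[Au³⁺] = -5.6213 / 2 = -2.8106; [Au³⁺] = 10^(-2.8106) ≈ 0.0015 M.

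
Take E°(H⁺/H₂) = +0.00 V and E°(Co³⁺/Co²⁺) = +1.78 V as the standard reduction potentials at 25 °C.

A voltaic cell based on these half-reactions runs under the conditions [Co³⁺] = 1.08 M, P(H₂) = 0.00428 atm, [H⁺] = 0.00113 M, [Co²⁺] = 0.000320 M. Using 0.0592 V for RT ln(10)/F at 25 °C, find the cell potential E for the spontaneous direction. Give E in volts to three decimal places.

+2.093 V

Co³⁺/Co²⁺ is the cathode (higher E°), H⁺/H₂ the anode: E°cell = +1.78 − (+0.00) = +1.78 V, n = 2.
Overall: 2 Co³⁺(aq) + H₂(g) → 2 Co²⁺(aq) + 2 H⁺(aq)
Q = [Co²⁺]^2·[H⁺]^2 / ([Co³⁺]^2·P(H₂)); log Q = -10.582.
E = E° − (0.0592/n) log Q = +1.78 − (0.0592/2)(-10.582) = +2.093 V.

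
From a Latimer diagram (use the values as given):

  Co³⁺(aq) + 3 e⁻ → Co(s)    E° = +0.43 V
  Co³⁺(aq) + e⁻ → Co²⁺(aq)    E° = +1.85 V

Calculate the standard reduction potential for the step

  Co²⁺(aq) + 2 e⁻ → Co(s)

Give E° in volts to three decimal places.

Sequential free energies add, so n₃E°₃ = n₁E°₁ + n₂E°₂.
With n₃ = 3, and the known step contributing 1×(+1.85) V, the unknown satisfies 2·E° = 3×(+0.43) − 1×(+1.85) = -0.560.
E° = -0.560 / 2 = -0.280 V.

-0.280 V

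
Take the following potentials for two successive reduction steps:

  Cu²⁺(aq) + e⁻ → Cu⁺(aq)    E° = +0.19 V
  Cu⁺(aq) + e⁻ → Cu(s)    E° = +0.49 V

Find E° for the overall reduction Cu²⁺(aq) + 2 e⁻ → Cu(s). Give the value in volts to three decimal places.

Standard free energies of sequential steps add: ΔG°₃ = ΔG°₁ + ΔG°₂, so n₃E°₃ = n₁E°₁ + n₂E°₂.
E°₃ = (1×+0.19 + 1×+0.49) / 2 = (+0.680) / 2 = +0.340 V.

+0.340 V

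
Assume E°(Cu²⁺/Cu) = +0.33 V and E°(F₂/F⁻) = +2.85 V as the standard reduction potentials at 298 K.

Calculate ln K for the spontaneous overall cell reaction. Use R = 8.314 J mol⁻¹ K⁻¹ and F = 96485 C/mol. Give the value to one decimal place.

Cathode: F₂/F⁻; anode: Cu²⁺/Cu. E°cell = (+2.85) − (+0.33) = +2.52 V, with n = 2.
ΔG° = −nFE° = −RT ln K, so ln K = nFE°/(RT) = (2)(96485)(+2.52) / ((8.314)(298)) = 196.275.

196.3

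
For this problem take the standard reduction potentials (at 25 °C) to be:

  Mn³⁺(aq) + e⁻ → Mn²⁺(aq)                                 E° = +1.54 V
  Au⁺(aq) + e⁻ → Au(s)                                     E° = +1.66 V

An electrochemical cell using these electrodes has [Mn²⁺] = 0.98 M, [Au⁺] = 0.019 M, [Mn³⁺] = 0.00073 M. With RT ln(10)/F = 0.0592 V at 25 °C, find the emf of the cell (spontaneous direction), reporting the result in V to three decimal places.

Au⁺/Au is the cathode (higher E°), Mn³⁺/Mn²⁺ the anode: E°cell = +1.66 − (+1.54) = +0.12 V, n = 1.
Overall: Au⁺(aq) + Mn²⁺(aq) → Au(s) + Mn³⁺(aq)
Q = [Mn³⁺] / ([Au⁺]·[Mn²⁺]); log Q = -1.407.
E = E° − (0.0592/n) log Q = +0.12 − (0.0592/1)(-1.407) = +0.203 V.

+0.203 V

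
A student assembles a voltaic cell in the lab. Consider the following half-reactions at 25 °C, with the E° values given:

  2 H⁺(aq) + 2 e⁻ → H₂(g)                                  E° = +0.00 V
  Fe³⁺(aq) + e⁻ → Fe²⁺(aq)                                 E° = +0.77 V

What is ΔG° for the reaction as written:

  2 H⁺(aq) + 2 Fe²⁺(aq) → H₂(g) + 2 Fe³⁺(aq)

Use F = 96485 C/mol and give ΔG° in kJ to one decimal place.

As written, H⁺/H₂ is reduced (cathode) and Fe³⁺/Fe²⁺ is oxidised (anode), so E°cell = (+0.00) − (+0.77) = -0.77 V.
Balancing electrons gives n = 2.
ΔG° = −nFE° = −(2)(96485)(-0.77) = 148,587 J = +148.6 kJ.

+148.6 kJ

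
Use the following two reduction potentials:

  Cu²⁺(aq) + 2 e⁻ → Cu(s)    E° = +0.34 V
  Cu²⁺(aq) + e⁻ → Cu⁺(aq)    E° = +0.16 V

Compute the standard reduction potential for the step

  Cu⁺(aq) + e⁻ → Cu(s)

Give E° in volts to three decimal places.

+0.520 V

Sequential free energies add, so n₃E°₃ = n₁E°₁ + n₂E°₂.
With n₃ = 2, and the known step contributing 1×(+0.16) V, the unknown satisfies 1·E° = 2×(+0.34) − 1×(+0.16) = +0.520.
E° = +0.520 / 1 = +0.520 V.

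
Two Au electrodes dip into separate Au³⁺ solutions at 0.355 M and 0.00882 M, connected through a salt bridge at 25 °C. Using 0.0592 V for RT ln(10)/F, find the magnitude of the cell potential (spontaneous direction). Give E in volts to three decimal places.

For a concentration cell E°cell = 0. The 0.355 M side is the cathode (reduction is favoured where [Au³⁺] is higher).
With n = 3, E = −(0.0592/3) log([Au³⁺]ₐₙ/[Au³⁺]꜀ₐₜ) = −(0.0592/3) log(0.00882/0.355) = −(0.0592/3)(-1.605) = +0.032 V.

+0.032 V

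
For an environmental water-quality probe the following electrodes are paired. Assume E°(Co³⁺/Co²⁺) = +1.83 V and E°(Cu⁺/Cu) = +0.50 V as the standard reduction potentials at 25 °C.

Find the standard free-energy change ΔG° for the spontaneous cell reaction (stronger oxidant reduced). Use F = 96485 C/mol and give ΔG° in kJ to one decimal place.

Co³⁺/Co²⁺ (E° = +1.83 V) is the cathode; Cu⁺/Cu (E° = +0.50 V) is the anode, so E°cell = +1.33 V.
Balancing electrons gives n = 1 (lcm of 1 and 1).
ΔG° = −nFE° = −(1)(96485)(+1.33) = -128,325 J = -128.3 kJ.

-128.3 kJ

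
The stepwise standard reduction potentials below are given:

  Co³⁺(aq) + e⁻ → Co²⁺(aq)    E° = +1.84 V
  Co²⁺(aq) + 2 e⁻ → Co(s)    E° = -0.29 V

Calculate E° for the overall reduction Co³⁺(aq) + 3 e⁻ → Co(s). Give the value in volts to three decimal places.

Since ΔG° = −nFE° is additive over sequential reductions, n₃E°₃ = n₁E°₁ + n₂E°₂.
E°₃ = (1×+1.84 + 2×-0.29) / 3 = (+1.260) / 3 = +0.420 V.
E° values themselves are not directly additive — weighting by electron count is essential.

+0.420 V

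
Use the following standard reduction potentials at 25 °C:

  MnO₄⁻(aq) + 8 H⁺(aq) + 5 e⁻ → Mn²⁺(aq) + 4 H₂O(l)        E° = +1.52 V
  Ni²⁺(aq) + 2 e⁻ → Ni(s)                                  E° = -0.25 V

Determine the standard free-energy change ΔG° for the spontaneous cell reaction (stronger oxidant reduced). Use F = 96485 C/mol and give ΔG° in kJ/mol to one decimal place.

MnO₄⁻/Mn²⁺ (E° = +1.52 V) is the cathode; Ni²⁺/Ni (E° = -0.25 V) is the anode, so E°cell = +1.77 V.
Balancing electrons gives n = 10 (lcm of 5 and 2).
ΔG° = −nFE° = −(10)(96485)(+1.77) = -1,707,784 J = -1707.8 kJ/mol.

-1707.8 kJ/mol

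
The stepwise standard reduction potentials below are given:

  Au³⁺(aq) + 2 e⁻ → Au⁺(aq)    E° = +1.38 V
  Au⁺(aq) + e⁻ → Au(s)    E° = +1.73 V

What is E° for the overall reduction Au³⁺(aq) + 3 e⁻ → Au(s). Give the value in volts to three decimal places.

+1.497 V

Standard free energies of sequential steps add: ΔG°₃ = ΔG°₁ + ΔG°₂, so n₃E°₃ = n₁E°₁ + n₂E°₂.
E°₃ = (2×+1.38 + 1×+1.73) / 3 = (+4.490) / 3 = +1.497 V.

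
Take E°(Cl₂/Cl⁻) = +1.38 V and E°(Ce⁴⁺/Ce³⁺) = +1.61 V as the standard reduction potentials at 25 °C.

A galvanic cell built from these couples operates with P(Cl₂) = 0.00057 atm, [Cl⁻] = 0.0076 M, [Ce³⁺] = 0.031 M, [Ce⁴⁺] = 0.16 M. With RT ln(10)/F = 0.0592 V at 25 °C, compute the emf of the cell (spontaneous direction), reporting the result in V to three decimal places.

+0.243 V

Ce⁴⁺/Ce³⁺ is the cathode (higher E°), Cl₂/Cl⁻ the anode: E°cell = +1.61 − (+1.38) = +0.23 V, n = 2.
Overall: 2 Ce⁴⁺(aq) + 2 Cl⁻(aq) → 2 Ce³⁺(aq) + Cl₂(g)
Q = [Ce³⁺]^2·P(Cl₂) / ([Ce⁴⁺]^2·[Cl⁻]^2); log Q = -0.431.
E = E° − (0.0592/n) log Q = +0.23 − (0.0592/2)(-0.431) = +0.243 V.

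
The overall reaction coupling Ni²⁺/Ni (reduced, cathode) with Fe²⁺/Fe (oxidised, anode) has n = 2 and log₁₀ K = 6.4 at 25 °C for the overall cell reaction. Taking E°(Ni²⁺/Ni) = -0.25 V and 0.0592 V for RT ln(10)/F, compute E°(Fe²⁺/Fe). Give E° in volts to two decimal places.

E°cell = (0.0592/n)·log K = (0.0592/2)(6.4) = +0.189 V.
Since Ni²⁺/Ni is the cathode and Fe²⁺/Fe the anode, E°cell = E°(Ni²⁺/Ni) − E°(Fe²⁺/Fe).
So E°(Fe²⁺/Fe) = E°(Ni²⁺/Ni) − E°cell = (-0.25) − (+0.189) = -0.44 V.

-0.44 V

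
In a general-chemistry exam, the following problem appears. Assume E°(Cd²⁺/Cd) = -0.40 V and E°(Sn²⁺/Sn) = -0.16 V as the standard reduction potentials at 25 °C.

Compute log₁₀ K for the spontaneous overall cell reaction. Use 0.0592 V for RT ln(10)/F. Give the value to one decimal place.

Cathode: Sn²⁺/Sn; anode: Cd²⁺/Cd. E°cell = +0.24 V, n = 2.
log K = nE°cell / 0.0592 = (2)(+0.24) / 0.0592 = 8.1.

8.1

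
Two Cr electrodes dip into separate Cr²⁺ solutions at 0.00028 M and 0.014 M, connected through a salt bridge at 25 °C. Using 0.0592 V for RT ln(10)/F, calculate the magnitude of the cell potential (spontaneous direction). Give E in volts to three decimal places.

For a concentration cell E°cell = 0. The 0.014 M side is the cathode (reduction is favoured where [Cr²⁺] is higher).
With n = 2, E = −(0.0592/2) log([Cr²⁺]ₐₙ/[Cr²⁺]꜀ₐₜ) = −(0.0592/2) log(0.00028/0.014) = −(0.0592/2)(-1.699) = +0.050 V.

+0.050 V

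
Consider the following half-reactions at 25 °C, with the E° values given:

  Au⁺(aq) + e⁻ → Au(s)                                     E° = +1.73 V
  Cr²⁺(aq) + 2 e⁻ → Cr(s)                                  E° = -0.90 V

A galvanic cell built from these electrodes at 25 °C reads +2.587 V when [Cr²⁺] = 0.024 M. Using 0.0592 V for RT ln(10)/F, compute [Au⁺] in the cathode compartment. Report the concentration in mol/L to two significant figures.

Au⁺/Au is the cathode, Cr²⁺/Cr the anode: E°cell = +2.63 V, n = 2.
Overall reaction: 2 Au⁺(aq) + Cr(s) → 2 Au(s) + Cr²⁺(aq); Q = [Cr²⁺]^1/[Au⁺]^2.
From E = E° − (0.0592/n) log Q: log Q = (E° − E)·n/0.0592 = (+2.63 − (+2.587))·2/0.0592 = 1.4527.
So 2·log[Au⁺] = 1·log(0.024) − log Q = -1.6198 − (1.4527) = -3.0725; log[Au⁺] = -3.0725 / 2 = -1.5362; [Au⁺] = 10^(-1.5362) ≈ 0.029 M.

0.029 M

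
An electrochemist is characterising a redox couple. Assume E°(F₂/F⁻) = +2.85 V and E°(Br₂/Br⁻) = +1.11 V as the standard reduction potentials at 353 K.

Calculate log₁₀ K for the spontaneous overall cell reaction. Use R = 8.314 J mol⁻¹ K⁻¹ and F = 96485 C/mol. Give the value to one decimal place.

Cathode: F₂/F⁻; anode: Br₂/Br⁻. E°cell = (+2.85) − (+1.11) = +1.74 V, with n = 2.
ΔG° = −nFE° = −RT ln K, so ln K = nFE°/(RT) = (2)(96485)(+1.74) / ((8.314)(353)) = 114.407.
log₁₀ K = 114.407 / ln 10 = 49.7.

49.7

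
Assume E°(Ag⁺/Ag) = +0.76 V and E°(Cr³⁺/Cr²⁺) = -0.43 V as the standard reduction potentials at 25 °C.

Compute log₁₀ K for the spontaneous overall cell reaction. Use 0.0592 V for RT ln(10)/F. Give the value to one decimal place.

Cathode: Ag⁺/Ag; anode: Cr³⁺/Cr²⁺. E°cell = +1.19 V, n = 1.
log K = nE°cell / 0.0592 = (1)(+1.19) / 0.0592 = 20.1.

20.1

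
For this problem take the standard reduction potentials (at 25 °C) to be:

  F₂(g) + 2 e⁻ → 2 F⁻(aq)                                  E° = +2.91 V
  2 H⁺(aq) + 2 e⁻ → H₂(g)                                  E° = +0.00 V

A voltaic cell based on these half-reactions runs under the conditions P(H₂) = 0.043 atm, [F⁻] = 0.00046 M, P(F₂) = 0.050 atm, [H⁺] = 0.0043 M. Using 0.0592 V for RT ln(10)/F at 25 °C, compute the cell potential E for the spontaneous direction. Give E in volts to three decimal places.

+3.169 V

F₂/F⁻ is the cathode (higher E°), H⁺/H₂ the anode: E°cell = +2.91 − (+0.00) = +2.91 V, n = 2.
Overall: F₂(g) + H₂(g) → 2 F⁻(aq) + 2 H⁺(aq)
Q = [F⁻]^2·[H⁺]^2 / (P(F₂)·P(H₂)); log Q = -8.740.
E = E° − (0.0592/n) log Q = +2.91 − (0.0592/2)(-8.740) = +3.169 V.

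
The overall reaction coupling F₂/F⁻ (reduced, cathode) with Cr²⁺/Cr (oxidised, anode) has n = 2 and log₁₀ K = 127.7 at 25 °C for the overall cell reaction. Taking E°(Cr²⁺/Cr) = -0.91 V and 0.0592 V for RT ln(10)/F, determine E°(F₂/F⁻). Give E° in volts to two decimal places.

+2.87 V

E°cell = (0.0592/n)·log K = (0.0592/2)(127.7) = +3.780 V.
Since F₂/F⁻ is the cathode and Cr²⁺/Cr the anode, E°cell = E°(F₂/F⁻) − E°(Cr²⁺/Cr).
So E°(F₂/F⁻) = E°cell + E°(Cr²⁺/Cr) = +3.780 + (-0.91) = +2.87 V.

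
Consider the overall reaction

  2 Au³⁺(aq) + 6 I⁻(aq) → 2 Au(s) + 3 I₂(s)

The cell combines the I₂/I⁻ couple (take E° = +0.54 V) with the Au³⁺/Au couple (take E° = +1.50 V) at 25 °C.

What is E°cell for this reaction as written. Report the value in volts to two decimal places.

The Au³⁺/Au couple has the higher reduction potential, so it is the cathode; I₂/I⁻ is oxidised at the anode.
E°cell = E°(cathode) − E°(anode) = (+1.50) − (+0.54) = +0.96 V.

+0.96 V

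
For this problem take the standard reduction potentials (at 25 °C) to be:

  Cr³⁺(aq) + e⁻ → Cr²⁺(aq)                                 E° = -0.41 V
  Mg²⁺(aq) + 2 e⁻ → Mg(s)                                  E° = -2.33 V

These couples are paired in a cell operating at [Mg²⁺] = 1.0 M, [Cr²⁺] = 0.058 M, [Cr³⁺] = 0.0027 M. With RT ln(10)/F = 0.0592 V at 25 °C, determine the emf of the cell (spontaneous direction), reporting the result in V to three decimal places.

+1.841 V

Cr³⁺/Cr²⁺ is the cathode (higher E°), Mg²⁺/Mg the anode: E°cell = -0.41 − (-2.33) = +1.92 V, n = 2.
Overall: 2 Cr³⁺(aq) + Mg(s) → 2 Cr²⁺(aq) + Mg²⁺(aq)
Q = [Cr²⁺]^2·[Mg²⁺] / ([Cr³⁺]^2); log Q = 2.664.
E = E° − (0.0592/n) log Q = +1.92 − (0.0592/2)(2.664) = +1.841 V.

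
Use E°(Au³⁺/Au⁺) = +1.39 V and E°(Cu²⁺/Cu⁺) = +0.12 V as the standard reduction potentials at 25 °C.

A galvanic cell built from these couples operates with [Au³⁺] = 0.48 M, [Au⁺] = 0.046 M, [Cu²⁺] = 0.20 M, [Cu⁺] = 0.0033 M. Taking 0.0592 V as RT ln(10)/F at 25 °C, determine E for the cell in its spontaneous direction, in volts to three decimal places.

Au³⁺/Au⁺ is the cathode (higher E°), Cu²⁺/Cu⁺ the anode: E°cell = +1.39 − (+0.12) = +1.27 V, n = 2.
Overall: Au³⁺(aq) + 2 Cu⁺(aq) → Au⁺(aq) + 2 Cu²⁺(aq)
Q = [Au⁺]·[Cu²⁺]^2 / ([Au³⁺]·[Cu⁺]^2); log Q = 2.547.
E = E° − (0.0592/n) log Q = +1.27 − (0.0592/2)(2.547) = +1.195 V.

+1.195 V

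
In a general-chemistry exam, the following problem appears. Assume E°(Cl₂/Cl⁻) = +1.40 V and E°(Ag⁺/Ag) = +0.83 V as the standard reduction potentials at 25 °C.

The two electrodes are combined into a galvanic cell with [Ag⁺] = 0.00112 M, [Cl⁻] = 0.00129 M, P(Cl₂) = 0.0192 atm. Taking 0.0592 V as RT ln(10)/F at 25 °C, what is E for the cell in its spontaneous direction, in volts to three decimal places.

Cl₂/Cl⁻ is the cathode (higher E°), Ag⁺/Ag the anode: E°cell = +1.40 − (+0.83) = +0.57 V, n = 2.
Overall: Cl₂(g) + 2 Ag(s) → 2 Cl⁻(aq) + 2 Ag⁺(aq)
Q = [Cl⁻]^2·[Ag⁺]^2 / (P(Cl₂)); log Q = -9.964.
E = E° − (0.0592/n) log Q = +0.57 − (0.0592/2)(-9.964) = +0.865 V.

+0.865 V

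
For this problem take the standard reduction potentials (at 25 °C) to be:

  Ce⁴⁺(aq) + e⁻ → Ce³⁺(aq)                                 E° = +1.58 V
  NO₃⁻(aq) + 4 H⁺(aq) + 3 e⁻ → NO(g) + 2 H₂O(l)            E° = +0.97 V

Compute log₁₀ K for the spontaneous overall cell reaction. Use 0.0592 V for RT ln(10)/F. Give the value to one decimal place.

Cathode: Ce⁴⁺/Ce³⁺; anode: NO₃⁻/NO. E°cell = +0.61 V, n = 3.
log K = nE°cell / 0.0592 = (3)(+0.61) / 0.0592 = 30.9.

30.9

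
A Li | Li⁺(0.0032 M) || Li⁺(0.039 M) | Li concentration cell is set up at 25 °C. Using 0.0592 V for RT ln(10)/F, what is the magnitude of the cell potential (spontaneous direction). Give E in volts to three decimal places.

For a concentration cell E°cell = 0. The 0.039 M side is the cathode (reduction is favoured where [Li⁺] is higher).
With n = 1, E = −(0.0592/1) log([Li⁺]ₐₙ/[Li⁺]꜀ₐₜ) = −(0.0592/1) log(0.0032/0.039) = −(0.0592/1)(-1.086) = +0.064 V.

+0.064 V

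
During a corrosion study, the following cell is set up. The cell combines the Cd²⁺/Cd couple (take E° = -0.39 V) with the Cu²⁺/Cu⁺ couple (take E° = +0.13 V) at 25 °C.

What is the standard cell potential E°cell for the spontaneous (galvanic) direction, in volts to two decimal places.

The Cu²⁺/Cu⁺ couple has the higher reduction potential, so it is the cathode; Cd²⁺/Cd is oxidised at the anode.
E°cell = E°(cathode) − E°(anode) = (+0.13) − (-0.39) = +0.52 V.

+0.52 V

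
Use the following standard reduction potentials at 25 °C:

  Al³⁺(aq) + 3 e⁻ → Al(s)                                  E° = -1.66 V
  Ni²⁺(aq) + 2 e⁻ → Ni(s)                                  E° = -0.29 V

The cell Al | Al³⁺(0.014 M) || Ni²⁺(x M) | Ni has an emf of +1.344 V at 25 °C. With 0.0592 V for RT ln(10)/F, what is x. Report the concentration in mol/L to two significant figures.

Ni²⁺/Ni is the cathode, Al³⁺/Al the anode: E°cell = +1.37 V, n = 6.
Overall reaction: 3 Ni²⁺(aq) + 2 Al(s) → 3 Ni(s) + 2 Al³⁺(aq); Q = [Al³⁺]^2/[Ni²⁺]^3.
From E = E° − (0.0592/n) log Q: log Q = (E° − E)·n/0.0592 = (+1.37 − (+1.344))·6/0.0592 = 2.6351.
So 3·log[Ni²⁺] = 2·log(0.014) − log Q = -3.7077 − (2.6351) = -6.3428; log[Ni²⁺] = -6.3428 / 3 = -2.1143; [Ni²⁺] = 10^(-2.1143) ≈ 0.0077 M.

0.0077 M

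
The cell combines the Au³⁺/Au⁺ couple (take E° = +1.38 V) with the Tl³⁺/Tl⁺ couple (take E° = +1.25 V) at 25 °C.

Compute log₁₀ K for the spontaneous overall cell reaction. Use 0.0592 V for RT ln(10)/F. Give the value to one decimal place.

4.4

Cathode: Au³⁺/Au⁺; anode: Tl³⁺/Tl⁺. E°cell = +0.13 V, n = 2.
log K = nE°cell / 0.0592 = (2)(+0.13) / 0.0592 = 4.4.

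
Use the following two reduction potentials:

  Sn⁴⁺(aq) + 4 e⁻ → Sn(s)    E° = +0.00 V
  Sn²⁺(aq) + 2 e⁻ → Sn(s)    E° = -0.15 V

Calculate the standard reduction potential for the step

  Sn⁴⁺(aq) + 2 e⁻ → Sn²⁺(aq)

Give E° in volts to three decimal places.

+0.150 V

Sequential free energies add, so n₃E°₃ = n₁E°₁ + n₂E°₂.
With n₃ = 4, and the known step contributing 2×(-0.15) V, the unknown satisfies 2·E° = 4×(+0.00) − 2×(-0.15) = +0.300.
E° = +0.300 / 2 = +0.150 V.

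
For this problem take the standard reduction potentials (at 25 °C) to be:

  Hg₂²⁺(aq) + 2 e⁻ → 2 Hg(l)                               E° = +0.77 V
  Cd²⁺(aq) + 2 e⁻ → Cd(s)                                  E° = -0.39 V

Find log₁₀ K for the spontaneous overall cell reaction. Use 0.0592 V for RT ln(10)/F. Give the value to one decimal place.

Cathode: Hg₂²⁺/Hg; anode: Cd²⁺/Cd. E°cell = +1.16 V, n = 2.
log K = nE°cell / 0.0592 = (2)(+1.16) / 0.0592 = 39.2.

39.2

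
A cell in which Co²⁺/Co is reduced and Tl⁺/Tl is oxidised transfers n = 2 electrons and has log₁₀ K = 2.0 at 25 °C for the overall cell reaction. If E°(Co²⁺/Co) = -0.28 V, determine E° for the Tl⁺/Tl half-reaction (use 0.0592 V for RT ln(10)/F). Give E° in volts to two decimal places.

E°cell = (0.0592/n)·log K = (0.0592/2)(2.0) = +0.059 V.
Since Co²⁺/Co is the cathode and Tl⁺/Tl the anode, E°cell = E°(Co²⁺/Co) − E°(Tl⁺/Tl).
So E°(Tl⁺/Tl) = E°(Co²⁺/Co) − E°cell = (-0.28) − (+0.059) = -0.34 V.

-0.34 V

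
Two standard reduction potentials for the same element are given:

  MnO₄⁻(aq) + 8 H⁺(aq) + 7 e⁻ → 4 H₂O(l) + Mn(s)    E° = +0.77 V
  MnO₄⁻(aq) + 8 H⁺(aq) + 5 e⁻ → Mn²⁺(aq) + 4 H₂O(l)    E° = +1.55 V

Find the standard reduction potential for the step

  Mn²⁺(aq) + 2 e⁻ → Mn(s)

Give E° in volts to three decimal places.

Sequential free energies add, so n₃E°₃ = n₁E°₁ + n₂E°₂.
With n₃ = 7, and the known step contributing 5×(+1.55) V, the unknown satisfies 2·E° = 7×(+0.77) − 5×(+1.55) = -2.360.
E° = -2.360 / 2 = -1.180 V.

-1.180 V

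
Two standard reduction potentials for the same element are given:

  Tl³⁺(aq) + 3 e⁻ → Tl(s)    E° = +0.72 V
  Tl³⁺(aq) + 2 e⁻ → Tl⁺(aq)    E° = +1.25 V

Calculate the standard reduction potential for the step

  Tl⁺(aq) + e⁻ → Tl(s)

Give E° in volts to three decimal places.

-0.340 V

Sequential free energies add, so n₃E°₃ = n₁E°₁ + n₂E°₂.
With n₃ = 3, and the known step contributing 2×(+1.25) V, the unknown satisfies 1·E° = 3×(+0.72) − 2×(+1.25) = -0.340.
E° = -0.340 / 1 = -0.340 V.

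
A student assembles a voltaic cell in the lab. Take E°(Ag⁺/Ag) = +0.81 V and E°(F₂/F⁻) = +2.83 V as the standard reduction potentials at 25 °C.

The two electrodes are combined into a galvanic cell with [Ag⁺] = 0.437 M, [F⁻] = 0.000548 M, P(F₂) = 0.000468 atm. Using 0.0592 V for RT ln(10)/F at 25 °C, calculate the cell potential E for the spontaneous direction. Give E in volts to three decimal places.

F₂/F⁻ is the cathode (higher E°), Ag⁺/Ag the anode: E°cell = +2.83 − (+0.81) = +2.02 V, n = 2.
Overall: F₂(g) + 2 Ag(s) → 2 F⁻(aq) + 2 Ag⁺(aq)
Q = [F⁻]^2·[Ag⁺]^2 / (P(F₂)); log Q = -3.912.
E = E° − (0.0592/n) log Q = +2.02 − (0.0592/2)(-3.912) = +2.136 V.

+2.136 V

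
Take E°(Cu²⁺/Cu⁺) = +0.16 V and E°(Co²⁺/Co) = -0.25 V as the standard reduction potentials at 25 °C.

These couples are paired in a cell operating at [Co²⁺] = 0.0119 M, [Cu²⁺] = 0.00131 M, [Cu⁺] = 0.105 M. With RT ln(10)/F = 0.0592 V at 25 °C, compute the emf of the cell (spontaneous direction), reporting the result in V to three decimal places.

Cu²⁺/Cu⁺ is the cathode (higher E°), Co²⁺/Co the anode: E°cell = +0.16 − (-0.25) = +0.41 V, n = 2.
Overall: 2 Cu²⁺(aq) + Co(s) → 2 Cu⁺(aq) + Co²⁺(aq)
Q = [Cu⁺]^2·[Co²⁺] / ([Cu²⁺]^2); log Q = 1.883.
E = E° − (0.0592/n) log Q = +0.41 − (0.0592/2)(1.883) = +0.354 V.

+0.354 V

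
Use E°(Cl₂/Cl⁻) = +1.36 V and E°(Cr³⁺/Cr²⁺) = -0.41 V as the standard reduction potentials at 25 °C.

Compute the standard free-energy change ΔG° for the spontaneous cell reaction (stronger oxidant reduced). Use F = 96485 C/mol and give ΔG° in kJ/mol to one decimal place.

Cl₂/Cl⁻ (E° = +1.36 V) is the cathode; Cr³⁺/Cr²⁺ (E° = -0.41 V) is the anode, so E°cell = +1.77 V.
Balancing electrons gives n = 2 (lcm of 2 and 1).
ΔG° = −nFE° = −(2)(96485)(+1.77) = -341,557 J = -341.6 kJ/mol.

-341.6 kJ/mol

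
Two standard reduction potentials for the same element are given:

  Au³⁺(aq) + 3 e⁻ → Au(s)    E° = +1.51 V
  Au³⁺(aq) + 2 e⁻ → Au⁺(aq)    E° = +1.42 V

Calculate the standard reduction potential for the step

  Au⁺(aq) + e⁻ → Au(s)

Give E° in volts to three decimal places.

Sequential free energies add, so n₃E°₃ = n₁E°₁ + n₂E°₂.
With n₃ = 3, and the known step contributing 2×(+1.42) V, the unknown satisfies 1·E° = 3×(+1.51) − 2×(+1.42) = +1.690.
E° = +1.690 / 1 = +1.690 V.

+1.690 V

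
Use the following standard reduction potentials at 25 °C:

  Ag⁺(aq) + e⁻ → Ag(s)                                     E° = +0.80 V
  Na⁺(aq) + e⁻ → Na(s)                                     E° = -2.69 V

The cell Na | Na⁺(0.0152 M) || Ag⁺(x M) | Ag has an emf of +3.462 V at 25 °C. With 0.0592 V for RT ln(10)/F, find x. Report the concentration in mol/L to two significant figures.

Ag⁺/Ag is the cathode, Na⁺/Na the anode: E°cell = +3.49 V, n = 1.
Overall reaction: Ag⁺(aq) + Na(s) → Ag(s) + Na⁺(aq); Q = [Na⁺]^1/[Ag⁺]^1.
From E = E° − (0.0592/n) log Q: log Q = (E° − E)·n/0.0592 = (+3.49 − (+3.462))·1/0.0592 = 0.4730.
So 1·log[Ag⁺] = 1·log(0.0152) − log Q = -1.8182 − (0.4730) = -2.2912; [Ag⁺] = 10^(-2.2912) ≈ 0.0051 M.

0.0051 M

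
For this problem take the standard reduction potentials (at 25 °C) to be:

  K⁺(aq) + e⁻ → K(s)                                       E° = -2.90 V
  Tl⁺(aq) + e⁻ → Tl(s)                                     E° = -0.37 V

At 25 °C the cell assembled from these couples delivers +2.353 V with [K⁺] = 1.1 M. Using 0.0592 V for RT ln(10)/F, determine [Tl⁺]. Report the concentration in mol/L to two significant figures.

Tl⁺/Tl is the cathode, K⁺/K the anode: E°cell = +2.53 V, n = 1.
Overall reaction: Tl⁺(aq) + K(s) → Tl(s) + K⁺(aq); Q = [K⁺]^1/[Tl⁺]^1.
From E = E° − (0.0592/n) log Q: log Q = (E° − E)·n/0.0592 = (+2.53 − (+2.353))·1/0.0592 = 2.9899.
So 1·log[Tl⁺] = 1·log(1.1) − log Q = 0.0414 − (2.9899) = -2.9485; [Tl⁺] = 10^(-2.9485) ≈ 0.0011 M.

0.0011 M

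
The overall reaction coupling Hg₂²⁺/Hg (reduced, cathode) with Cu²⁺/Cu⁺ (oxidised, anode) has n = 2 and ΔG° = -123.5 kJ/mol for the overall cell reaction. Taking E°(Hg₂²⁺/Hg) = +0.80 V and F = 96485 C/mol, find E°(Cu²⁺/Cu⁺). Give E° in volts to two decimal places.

+0.16 V

E°cell = −ΔG°/(nF) = −(-123.5×10³)/((2)(96485)) = +0.640 V.
Since Hg₂²⁺/Hg is the cathode and Cu²⁺/Cu⁺ the anode, E°cell = E°(Hg₂²⁺/Hg) − E°(Cu²⁺/Cu⁺).
So E°(Cu²⁺/Cu⁺) = E°(Hg₂²⁺/Hg) − E°cell = (+0.80) − (+0.640) = +0.16 V.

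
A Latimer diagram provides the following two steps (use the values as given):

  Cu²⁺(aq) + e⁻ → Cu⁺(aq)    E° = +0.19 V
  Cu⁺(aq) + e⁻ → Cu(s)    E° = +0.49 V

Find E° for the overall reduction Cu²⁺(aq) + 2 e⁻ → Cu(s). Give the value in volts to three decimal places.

+0.340 V

Standard free energies of sequential steps add: ΔG°₃ = ΔG°₁ + ΔG°₂, so n₃E°₃ = n₁E°₁ + n₂E°₂.
E°₃ = (1×+0.19 + 1×+0.49) / 2 = (+0.680) / 2 = +0.340 V.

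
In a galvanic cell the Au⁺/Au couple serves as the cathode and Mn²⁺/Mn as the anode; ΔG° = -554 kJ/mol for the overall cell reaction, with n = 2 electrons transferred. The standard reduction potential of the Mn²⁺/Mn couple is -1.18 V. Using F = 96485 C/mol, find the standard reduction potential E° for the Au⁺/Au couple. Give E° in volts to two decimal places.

E°cell = −ΔG°/(nF) = −(-554×10³)/((2)(96485)) = +2.871 V.
Since Au⁺/Au is the cathode and Mn²⁺/Mn the anode, E°cell = E°(Au⁺/Au) − E°(Mn²⁺/Mn).
So E°(Au⁺/Au) = E°cell + E°(Mn²⁺/Mn) = +2.871 + (-1.18) = +1.69 V.

+1.69 V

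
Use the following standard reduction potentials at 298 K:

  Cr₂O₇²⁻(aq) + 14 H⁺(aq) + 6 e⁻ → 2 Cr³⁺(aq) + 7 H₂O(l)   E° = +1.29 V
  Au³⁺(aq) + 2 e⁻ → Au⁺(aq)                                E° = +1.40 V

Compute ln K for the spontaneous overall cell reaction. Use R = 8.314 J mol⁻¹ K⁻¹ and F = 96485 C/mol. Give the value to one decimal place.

25.7

Cathode: Au³⁺/Au⁺; anode: Cr₂O₇²⁻/Cr³⁺. E°cell = (+1.40) − (+1.29) = +0.11 V, with n = 6.
ΔG° = −nFE° = −RT ln K, so ln K = nFE°/(RT) = (6)(96485)(+0.11) / ((8.314)(298)) = 25.703.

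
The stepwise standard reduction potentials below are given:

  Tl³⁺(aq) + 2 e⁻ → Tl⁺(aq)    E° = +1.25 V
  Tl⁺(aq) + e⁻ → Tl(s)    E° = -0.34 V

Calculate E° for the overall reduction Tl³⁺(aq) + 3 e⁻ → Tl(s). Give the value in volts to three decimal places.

+0.720 V

Adding the free-energy changes (−nFE°) of the two steps gives −n₃FE°₃ = −n₁FE°₁ − n₂FE°₂.
E°₃ = (2×+1.25 + 1×-0.34) / 3 = (+2.160) / 3 = +0.720 V.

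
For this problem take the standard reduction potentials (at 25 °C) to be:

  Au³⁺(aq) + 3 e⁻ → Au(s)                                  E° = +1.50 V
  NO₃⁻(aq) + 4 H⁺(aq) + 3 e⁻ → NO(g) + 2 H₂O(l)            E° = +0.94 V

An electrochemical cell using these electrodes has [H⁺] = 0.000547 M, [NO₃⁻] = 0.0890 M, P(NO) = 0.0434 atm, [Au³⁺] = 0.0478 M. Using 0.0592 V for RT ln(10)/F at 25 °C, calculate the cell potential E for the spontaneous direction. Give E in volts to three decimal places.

Au³⁺/Au is the cathode (higher E°), NO₃⁻/NO the anode: E°cell = +1.50 − (+0.94) = +0.56 V, n = 3.
Overall: Au³⁺(aq) + NO(g) + 2 H₂O(l) → Au(s) + NO₃⁻(aq) + 4 H⁺(aq)
Q = [NO₃⁻]·[H⁺]^4 / ([Au³⁺]·P(NO)); log Q = -11.416.
E = E° − (0.0592/n) log Q = +0.56 − (0.0592/3)(-11.416) = +0.785 V.

+0.785 V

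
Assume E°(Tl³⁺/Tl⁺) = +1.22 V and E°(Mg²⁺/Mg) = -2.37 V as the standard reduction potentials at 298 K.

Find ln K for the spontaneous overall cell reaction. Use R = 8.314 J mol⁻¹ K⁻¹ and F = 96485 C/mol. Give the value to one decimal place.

Cathode: Tl³⁺/Tl⁺; anode: Mg²⁺/Mg. E°cell = (+1.22) − (-2.37) = +3.59 V, with n = 2.
ΔG° = −nFE° = −RT ln K, so ln K = nFE°/(RT) = (2)(96485)(+3.59) / ((8.314)(298)) = 279.613.

279.6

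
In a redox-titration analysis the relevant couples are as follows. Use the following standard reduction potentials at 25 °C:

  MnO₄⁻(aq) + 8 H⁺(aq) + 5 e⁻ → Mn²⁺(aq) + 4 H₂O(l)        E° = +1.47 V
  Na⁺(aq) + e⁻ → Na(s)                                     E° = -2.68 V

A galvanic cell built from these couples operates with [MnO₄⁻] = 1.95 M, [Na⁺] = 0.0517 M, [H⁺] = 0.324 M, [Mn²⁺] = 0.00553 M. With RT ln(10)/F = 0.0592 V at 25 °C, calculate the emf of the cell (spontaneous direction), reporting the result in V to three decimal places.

MnO₄⁻/Mn²⁺ is the cathode (higher E°), Na⁺/Na the anode: E°cell = +1.47 − (-2.68) = +4.15 V, n = 5.
Overall: MnO₄⁻(aq) + 8 H⁺(aq) + 5 Na(s) → Mn²⁺(aq) + 4 H₂O(l) + 5 Na⁺(aq)
Q = [Mn²⁺]·[Na⁺]^5 / ([MnO₄⁻]·[H⁺]^8); log Q = -5.064.
E = E° − (0.0592/n) log Q = +4.15 − (0.0592/5)(-5.064) = +4.210 V.

+4.210 V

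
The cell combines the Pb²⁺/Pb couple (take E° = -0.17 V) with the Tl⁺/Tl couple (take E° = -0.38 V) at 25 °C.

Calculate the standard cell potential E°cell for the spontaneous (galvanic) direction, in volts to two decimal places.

+0.21 V

The Pb²⁺/Pb couple has the higher reduction potential, so it is the cathode; Tl⁺/Tl is oxidised at the anode.
E°cell = E°(cathode) − E°(anode) = (-0.17) − (-0.38) = +0.21 V.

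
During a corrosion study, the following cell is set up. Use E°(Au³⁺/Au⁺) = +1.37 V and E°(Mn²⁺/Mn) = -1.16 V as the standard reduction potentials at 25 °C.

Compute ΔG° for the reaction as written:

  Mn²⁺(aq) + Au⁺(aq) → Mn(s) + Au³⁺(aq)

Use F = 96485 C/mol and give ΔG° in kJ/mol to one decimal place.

As written, Mn²⁺/Mn is reduced (cathode) and Au³⁺/Au⁺ is oxidised (anode), so E°cell = (-1.16) − (+1.37) = -2.53 V.
Balancing electrons gives n = 2.
ΔG° = −nFE° = −(2)(96485)(-2.53) = 488,214 J = +488.2 kJ/mol.

+488.2 kJ/mol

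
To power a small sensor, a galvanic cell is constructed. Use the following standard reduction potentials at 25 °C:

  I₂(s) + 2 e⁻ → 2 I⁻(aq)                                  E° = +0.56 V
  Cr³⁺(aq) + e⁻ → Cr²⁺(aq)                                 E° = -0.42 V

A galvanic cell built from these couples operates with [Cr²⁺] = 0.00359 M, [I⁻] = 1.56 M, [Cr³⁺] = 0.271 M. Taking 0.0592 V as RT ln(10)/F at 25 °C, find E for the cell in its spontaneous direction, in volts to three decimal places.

I₂/I⁻ is the cathode (higher E°), Cr³⁺/Cr²⁺ the anode: E°cell = +0.56 − (-0.42) = +0.98 V, n = 2.
Overall: I₂(s) + 2 Cr²⁺(aq) → 2 I⁻(aq) + 2 Cr³⁺(aq)
Q = [I⁻]^2·[Cr³⁺]^2 / ([Cr²⁺]^2); log Q = 4.142.
E = E° − (0.0592/n) log Q = +0.98 − (0.0592/2)(4.142) = +0.857 V.

+0.857 V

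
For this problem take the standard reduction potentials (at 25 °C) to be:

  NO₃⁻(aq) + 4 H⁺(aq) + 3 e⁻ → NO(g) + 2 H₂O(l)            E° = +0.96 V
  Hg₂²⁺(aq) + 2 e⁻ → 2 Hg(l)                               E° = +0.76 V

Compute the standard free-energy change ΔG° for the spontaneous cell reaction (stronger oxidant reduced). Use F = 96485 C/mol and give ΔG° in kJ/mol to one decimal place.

-115.8 kJ/mol

NO₃⁻/NO (E° = +0.96 V) is the cathode; Hg₂²⁺/Hg (E° = +0.76 V) is the anode, so E°cell = +0.20 V.
Balancing electrons gives n = 6 (lcm of 3 and 2).
ΔG° = −nFE° = −(6)(96485)(+0.20) = -115,782 J = -115.8 kJ/mol.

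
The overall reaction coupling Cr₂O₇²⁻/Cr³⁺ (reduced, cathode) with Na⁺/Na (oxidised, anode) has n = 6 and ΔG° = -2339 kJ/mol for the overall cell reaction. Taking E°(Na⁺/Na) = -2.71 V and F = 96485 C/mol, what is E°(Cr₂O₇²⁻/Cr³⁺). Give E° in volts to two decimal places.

+1.33 V

E°cell = −ΔG°/(nF) = −(-2339×10³)/((6)(96485)) = +4.040 V.
Since Cr₂O₇²⁻/Cr³⁺ is the cathode and Na⁺/Na the anode, E°cell = E°(Cr₂O₇²⁻/Cr³⁺) − E°(Na⁺/Na).
So E°(Cr₂O₇²⁻/Cr³⁺) = E°cell + E°(Na⁺/Na) = +4.040 + (-2.71) = +1.33 V.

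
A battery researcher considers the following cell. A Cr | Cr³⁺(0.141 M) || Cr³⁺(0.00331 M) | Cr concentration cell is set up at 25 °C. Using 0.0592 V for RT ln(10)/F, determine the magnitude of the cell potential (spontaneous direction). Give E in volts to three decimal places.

For a concentration cell E°cell = 0. The 0.141 M side is the cathode (reduction is favoured where [Cr³⁺] is higher).
With n = 3, E = −(0.0592/3) log([Cr³⁺]ₐₙ/[Cr³⁺]꜀ₐₜ) = −(0.0592/3) log(0.00331/0.141) = −(0.0592/3)(-1.629) = +0.032 V.

+0.032 V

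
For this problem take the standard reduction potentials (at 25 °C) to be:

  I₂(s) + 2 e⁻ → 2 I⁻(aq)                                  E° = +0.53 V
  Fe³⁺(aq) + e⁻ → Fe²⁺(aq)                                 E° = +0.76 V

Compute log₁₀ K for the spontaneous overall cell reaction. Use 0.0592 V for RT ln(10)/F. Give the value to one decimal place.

7.8

Cathode: Fe³⁺/Fe²⁺; anode: I₂/I⁻. E°cell = +0.23 V, n = 2.
log K = nE°cell / 0.0592 = (2)(+0.23) / 0.0592 = 7.8.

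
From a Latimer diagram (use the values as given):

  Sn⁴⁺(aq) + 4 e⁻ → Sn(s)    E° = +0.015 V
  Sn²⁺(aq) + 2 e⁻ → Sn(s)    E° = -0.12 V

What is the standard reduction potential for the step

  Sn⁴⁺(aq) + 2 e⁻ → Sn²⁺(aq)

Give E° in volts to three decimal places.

Sequential free energies add, so n₃E°₃ = n₁E°₁ + n₂E°₂.
With n₃ = 4, and the known step contributing 2×(-0.12) V, the unknown satisfies 2·E° = 4×(+0.015) − 2×(-0.12) = +0.300.
E° = +0.300 / 2 = +0.150 V.

+0.150 V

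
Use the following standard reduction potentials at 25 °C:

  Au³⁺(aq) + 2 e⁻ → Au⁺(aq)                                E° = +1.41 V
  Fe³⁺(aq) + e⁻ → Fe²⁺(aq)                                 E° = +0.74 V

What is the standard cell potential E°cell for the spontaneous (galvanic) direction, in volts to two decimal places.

+0.67 V

The Au³⁺/Au⁺ couple has the higher reduction potential, so it is the cathode; Fe³⁺/Fe²⁺ is oxidised at the anode.
E°cell = E°(cathode) − E°(anode) = (+1.41) − (+0.74) = +0.67 V.
Since E°cell > 0, the reaction is spontaneous under standard conditions.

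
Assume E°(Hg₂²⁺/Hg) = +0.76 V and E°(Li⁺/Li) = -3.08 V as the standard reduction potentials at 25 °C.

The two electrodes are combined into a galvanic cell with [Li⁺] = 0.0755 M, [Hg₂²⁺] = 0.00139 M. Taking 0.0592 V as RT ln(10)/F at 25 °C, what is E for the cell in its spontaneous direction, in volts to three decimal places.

Hg₂²⁺/Hg is the cathode (higher E°), Li⁺/Li the anode: E°cell = +0.76 − (-3.08) = +3.84 V, n = 2.
Overall: Hg₂²⁺(aq) + 2 Li(s) → 2 Hg(l) + 2 Li⁺(aq)
Q = [Li⁺]^2 / ([Hg₂²⁺]); log Q = 0.613.
E = E° − (0.0592/n) log Q = +3.84 − (0.0592/2)(0.613) = +3.822 V.

+3.822 V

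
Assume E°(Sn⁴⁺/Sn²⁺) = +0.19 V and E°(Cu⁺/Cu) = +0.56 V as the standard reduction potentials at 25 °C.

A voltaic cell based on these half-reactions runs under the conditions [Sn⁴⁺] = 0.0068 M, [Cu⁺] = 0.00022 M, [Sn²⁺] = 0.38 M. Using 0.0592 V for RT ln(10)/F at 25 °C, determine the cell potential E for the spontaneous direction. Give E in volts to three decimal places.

Cu⁺/Cu is the cathode (higher E°), Sn⁴⁺/Sn²⁺ the anode: E°cell = +0.56 − (+0.19) = +0.37 V, n = 2.
Overall: 2 Cu⁺(aq) + Sn²⁺(aq) → 2 Cu(s) + Sn⁴⁺(aq)
Q = [Sn⁴⁺] / ([Cu⁺]^2·[Sn²⁺]); log Q = 5.568.
E = E° − (0.0592/n) log Q = +0.37 − (0.0592/2)(5.568) = +0.205 V.

+0.205 V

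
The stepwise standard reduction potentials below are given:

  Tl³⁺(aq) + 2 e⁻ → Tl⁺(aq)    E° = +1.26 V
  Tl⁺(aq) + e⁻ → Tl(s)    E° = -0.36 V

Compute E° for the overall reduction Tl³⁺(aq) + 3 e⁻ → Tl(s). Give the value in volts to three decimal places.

+0.720 V

Adding the free-energy changes (−nFE°) of the two steps gives −n₃FE°₃ = −n₁FE°₁ − n₂FE°₂.
E°₃ = (2×+1.26 + 1×-0.36) / 3 = (+2.160) / 3 = +0.720 V.
E° values themselves are not directly additive — weighting by electron count is essential.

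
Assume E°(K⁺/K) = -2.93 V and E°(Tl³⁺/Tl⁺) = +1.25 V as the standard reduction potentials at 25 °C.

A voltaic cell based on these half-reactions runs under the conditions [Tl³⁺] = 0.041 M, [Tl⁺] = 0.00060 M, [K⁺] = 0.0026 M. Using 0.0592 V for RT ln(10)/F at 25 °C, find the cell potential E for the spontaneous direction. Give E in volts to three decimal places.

Tl³⁺/Tl⁺ is the cathode (higher E°), K⁺/K the anode: E°cell = +1.25 − (-2.93) = +4.18 V, n = 2.
Overall: Tl³⁺(aq) + 2 K(s) → Tl⁺(aq) + 2 K⁺(aq)
Q = [Tl⁺]·[K⁺]^2 / ([Tl³⁺]); log Q = -7.005.
E = E° − (0.0592/n) log Q = +4.18 − (0.0592/2)(-7.005) = +4.387 V.

+4.387 V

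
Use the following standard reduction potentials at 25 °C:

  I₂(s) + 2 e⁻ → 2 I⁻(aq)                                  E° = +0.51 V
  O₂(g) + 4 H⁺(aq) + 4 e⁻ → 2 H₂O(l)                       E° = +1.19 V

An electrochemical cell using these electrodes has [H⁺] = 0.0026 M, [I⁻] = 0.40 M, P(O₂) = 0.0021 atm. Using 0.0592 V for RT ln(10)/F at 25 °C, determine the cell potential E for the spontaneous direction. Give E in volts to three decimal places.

O₂/H₂O is the cathode (higher E°), I₂/I⁻ the anode: E°cell = +1.19 − (+0.51) = +0.68 V, n = 4.
Overall: O₂(g) + 4 H⁺(aq) + 4 I⁻(aq) → 2 H₂O(l) + 2 I₂(s)
Q = 1 / (P(O₂)·[H⁺]^4·[I⁻]^4); log Q = 14.610.
E = E° − (0.0592/n) log Q = +0.68 − (0.0592/4)(14.610) = +0.464 V.

+0.464 V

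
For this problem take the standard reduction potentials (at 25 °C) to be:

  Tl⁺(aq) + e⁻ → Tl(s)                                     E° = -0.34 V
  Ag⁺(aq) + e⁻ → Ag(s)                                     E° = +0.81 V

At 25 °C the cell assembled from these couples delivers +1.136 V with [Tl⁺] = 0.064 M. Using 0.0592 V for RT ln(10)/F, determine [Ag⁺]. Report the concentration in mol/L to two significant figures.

0.037 M

Ag⁺/Ag is the cathode, Tl⁺/Tl the anode: E°cell = +1.15 V, n = 1.
Overall reaction: Ag⁺(aq) + Tl(s) → Ag(s) + Tl⁺(aq); Q = [Tl⁺]^1/[Ag⁺]^1.
From E = E° − (0.0592/n) log Q: log Q = (E° − E)·n/0.0592 = (+1.15 − (+1.136))·1/0.0592 = 0.2365.
So 1·log[Ag⁺] = 1·log(0.064) − log Q = -1.1938 − (0.2365) = -1.4303; [Ag⁺] = 10^(-1.4303) ≈ 0.037 M.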